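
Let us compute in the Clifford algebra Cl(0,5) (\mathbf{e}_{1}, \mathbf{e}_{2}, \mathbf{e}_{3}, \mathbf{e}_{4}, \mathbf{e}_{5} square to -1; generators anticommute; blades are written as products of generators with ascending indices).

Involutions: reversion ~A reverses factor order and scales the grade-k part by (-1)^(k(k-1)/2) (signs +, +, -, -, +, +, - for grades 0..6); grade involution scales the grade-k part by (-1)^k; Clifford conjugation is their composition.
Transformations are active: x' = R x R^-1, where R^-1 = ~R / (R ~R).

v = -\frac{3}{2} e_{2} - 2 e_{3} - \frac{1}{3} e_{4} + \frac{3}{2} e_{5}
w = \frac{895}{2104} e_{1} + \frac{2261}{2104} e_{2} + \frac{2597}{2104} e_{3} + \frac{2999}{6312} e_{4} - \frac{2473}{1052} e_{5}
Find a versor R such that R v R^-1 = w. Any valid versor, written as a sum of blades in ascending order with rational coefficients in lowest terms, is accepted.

Key observation: q(v) = q(w) = -\frac{155}{18} (sandwiches preserve the norm), so R = v + w = \frac{895}{2104} e_{1} - \frac{895}{2104} e_{2} - \frac{1611}{2104} e_{3} + \frac{895}{6312} e_{4} - \frac{895}{1052} e_{5} works whenever it is invertible — the component of v along it is kept and (v - w)/2 reverses, sending v to w.
Answer: \frac{895}{2104} e_{1} - \frac{895}{2104} e_{2} - \frac{1611}{2104} e_{3} + \frac{895}{6312} e_{4} - \frac{895}{1052} e_{5}


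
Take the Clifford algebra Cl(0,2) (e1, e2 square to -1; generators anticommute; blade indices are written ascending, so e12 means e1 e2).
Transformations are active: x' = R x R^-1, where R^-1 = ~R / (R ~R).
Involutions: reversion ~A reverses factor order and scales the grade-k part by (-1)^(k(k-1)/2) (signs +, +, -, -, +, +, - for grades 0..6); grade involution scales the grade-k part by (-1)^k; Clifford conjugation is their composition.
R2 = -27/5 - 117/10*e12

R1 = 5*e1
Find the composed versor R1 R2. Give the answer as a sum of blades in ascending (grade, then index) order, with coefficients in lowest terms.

Distribute over the terms of R1 (each basis-blade product reordered to ascending indices, repeated generators contracted through their squares):
(5*e1) R2 = -27*e1 + 117/2*e2
Answer: -27*e1 + 117/2*e2


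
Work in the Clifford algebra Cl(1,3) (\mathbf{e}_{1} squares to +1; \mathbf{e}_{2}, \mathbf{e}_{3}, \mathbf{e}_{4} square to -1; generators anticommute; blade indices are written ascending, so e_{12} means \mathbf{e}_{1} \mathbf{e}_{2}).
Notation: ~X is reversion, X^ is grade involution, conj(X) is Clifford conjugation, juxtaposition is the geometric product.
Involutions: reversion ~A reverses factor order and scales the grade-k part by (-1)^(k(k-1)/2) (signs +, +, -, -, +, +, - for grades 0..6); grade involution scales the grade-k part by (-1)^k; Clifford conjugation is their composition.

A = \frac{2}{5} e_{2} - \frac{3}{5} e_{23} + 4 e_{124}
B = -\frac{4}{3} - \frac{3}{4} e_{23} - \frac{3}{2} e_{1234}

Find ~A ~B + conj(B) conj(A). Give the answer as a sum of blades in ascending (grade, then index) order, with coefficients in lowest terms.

first term: -\frac{9}{20} - \frac{8}{15} e_{2} + \frac{57}{10} e_{3} + \frac{9}{10} e_{14} - \frac{4}{5} e_{23} + \frac{16}{3} e_{124} + \frac{12}{5} e_{134}
second term: -\frac{9}{20} + \frac{8}{15} e_{2} + \frac{57}{10} e_{3} + \frac{9}{10} e_{14} - \frac{4}{5} e_{23} - \frac{16}{3} e_{124} + \frac{12}{5} e_{134}
Answer: -\frac{9}{10} + \frac{57}{5} e_{3} + \frac{9}{5} e_{14} - \frac{8}{5} e_{23} + \frac{24}{5} e_{134}


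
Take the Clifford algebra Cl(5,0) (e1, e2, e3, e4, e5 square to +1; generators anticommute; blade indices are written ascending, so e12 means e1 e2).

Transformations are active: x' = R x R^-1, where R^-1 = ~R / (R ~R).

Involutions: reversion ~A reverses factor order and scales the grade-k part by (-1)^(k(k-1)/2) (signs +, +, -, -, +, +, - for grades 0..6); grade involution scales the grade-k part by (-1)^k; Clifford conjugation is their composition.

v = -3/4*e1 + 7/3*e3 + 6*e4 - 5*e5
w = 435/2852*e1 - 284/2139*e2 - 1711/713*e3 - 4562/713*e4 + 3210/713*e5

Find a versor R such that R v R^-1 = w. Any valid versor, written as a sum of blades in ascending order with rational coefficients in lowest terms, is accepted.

Take R = v + w = -426/713*e1 - 284/2139*e2 - 142/2139*e3 - 284/713*e4 - 355/713*e5. Because q(v) = q(w) = 9649/144, conjugation by R sends v exactly to w.
Answer: -426/713*e1 - 284/2139*e2 - 142/2139*e3 - 284/713*e4 - 355/713*e5


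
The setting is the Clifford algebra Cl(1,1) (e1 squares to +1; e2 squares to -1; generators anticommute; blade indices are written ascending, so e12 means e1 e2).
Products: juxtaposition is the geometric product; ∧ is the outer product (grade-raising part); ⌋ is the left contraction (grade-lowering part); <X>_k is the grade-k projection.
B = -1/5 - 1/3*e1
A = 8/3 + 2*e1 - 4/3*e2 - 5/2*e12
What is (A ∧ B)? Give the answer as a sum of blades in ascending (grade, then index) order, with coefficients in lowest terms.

step 1: -8/15 - 58/45*e1 + 4/15*e2 + 1/18*e12
Answer: -8/15 - 58/45*e1 + 4/15*e2 + 1/18*e12


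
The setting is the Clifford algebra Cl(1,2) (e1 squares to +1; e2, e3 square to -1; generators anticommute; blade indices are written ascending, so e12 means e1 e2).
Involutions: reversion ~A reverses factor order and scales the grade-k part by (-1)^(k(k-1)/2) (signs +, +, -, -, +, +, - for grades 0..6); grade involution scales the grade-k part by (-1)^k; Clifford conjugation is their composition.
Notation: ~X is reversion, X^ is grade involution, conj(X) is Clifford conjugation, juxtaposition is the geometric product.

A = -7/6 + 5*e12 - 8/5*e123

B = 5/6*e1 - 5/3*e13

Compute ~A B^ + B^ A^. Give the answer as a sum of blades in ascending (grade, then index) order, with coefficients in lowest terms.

first term: 35/36*e1 - 3/2*e2 + 35/18*e13 - 29/3*e23
second term: 35/36*e1 - 3/2*e2 + 35/18*e13 - 29/3*e23
Answer: 35/18*e1 - 3*e2 + 35/9*e13 - 58/3*e23


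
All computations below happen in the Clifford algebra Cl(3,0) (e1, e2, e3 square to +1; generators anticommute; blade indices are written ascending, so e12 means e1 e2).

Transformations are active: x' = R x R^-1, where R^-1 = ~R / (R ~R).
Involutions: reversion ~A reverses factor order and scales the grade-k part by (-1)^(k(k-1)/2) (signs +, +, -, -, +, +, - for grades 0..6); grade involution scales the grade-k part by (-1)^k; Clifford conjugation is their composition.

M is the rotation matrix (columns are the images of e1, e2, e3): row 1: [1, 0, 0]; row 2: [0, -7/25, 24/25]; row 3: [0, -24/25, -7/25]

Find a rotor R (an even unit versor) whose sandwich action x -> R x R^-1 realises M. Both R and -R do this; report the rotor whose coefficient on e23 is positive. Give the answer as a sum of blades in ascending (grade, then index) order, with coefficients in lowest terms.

Method: write R = a + b12*e12 + b13*e13 + b23*e23 with a^2 + b12^2 + b13^2 + b23^2 = 1 (so R^-1 = ~R). Expanding the columns R e_j ~R gives tr M = 4a^2 - 1 and, from the antisymmetric part, M21 - M12 = -4a*b12, M13 - M31 = 4a*b13, M32 - M23 = -4a*b23.
Here tr M = 11/25, so a^2 = (1 + tr M)/4 = 9/25 and a = ±3/5. Taking a = 3/5: M21 - M12 = 0, M13 - M31 = 0, M32 - M23 = -48/25, giving b12 = 0, b13 = 0, b23 = 4/5, i.e. R = 3/5 + 4/5*e23.
Its e23 coefficient is already positive.
Answer: 3/5 + 4/5*e23. Key observation: the double cover Spin(3) -> SO(3) sends R and -R to the same matrix (trace 11/25 here), so the stated sign of the e23 coefficient is what selects one sheet.


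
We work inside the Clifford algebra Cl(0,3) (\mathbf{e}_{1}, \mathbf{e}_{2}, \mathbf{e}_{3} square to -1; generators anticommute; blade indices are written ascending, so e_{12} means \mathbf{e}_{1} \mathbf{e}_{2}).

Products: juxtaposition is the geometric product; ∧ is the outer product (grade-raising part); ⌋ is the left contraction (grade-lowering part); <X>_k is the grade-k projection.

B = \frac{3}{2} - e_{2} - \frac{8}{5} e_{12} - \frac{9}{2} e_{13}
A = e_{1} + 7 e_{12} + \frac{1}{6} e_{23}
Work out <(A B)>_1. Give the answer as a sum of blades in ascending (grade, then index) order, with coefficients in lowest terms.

step 1: \frac{56}{5} + \frac{17}{2} e_{1} + \frac{8}{5} e_{2} + \frac{13}{3} e_{3} + \frac{41}{4} e_{12} - \frac{4}{15} e_{13} - \frac{125}{4} e_{23}
step 2: \frac{17}{2} e_{1} + \frac{8}{5} e_{2} + \frac{13}{3} e_{3}
Answer: \frac{17}{2} e_{1} + \frac{8}{5} e_{2} + \frac{13}{3} e_{3}


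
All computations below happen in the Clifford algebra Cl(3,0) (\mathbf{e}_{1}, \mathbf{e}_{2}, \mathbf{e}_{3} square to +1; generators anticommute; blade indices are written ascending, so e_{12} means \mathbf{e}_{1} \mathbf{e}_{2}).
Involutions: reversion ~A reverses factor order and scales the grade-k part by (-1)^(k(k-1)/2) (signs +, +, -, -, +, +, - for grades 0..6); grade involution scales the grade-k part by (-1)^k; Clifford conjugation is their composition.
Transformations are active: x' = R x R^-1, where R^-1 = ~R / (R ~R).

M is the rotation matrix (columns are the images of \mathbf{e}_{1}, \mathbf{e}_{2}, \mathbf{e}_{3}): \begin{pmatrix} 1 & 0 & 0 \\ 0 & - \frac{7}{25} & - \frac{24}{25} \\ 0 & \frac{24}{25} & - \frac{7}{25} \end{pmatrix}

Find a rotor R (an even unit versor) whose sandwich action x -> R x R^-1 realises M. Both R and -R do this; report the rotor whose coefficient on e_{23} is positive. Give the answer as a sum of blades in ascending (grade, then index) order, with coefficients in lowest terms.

Method: write R = a + b12*e_{12} + b13*e_{13} + b23*e_{23} with a^2 + b12^2 + b13^2 + b23^2 = 1 (so R^-1 = ~R). Expanding the columns R e_j ~R gives tr M = 4a^2 - 1 and, from the antisymmetric part, M21 - M12 = -4a*b12, M13 - M31 = 4a*b13, M32 - M23 = -4a*b23.
Here tr M = \frac{11}{25}, so a^2 = (1 + tr M)/4 = \frac{9}{25} and a = ±\frac{3}{5}. Taking a = \frac{3}{5}: M21 - M12 = 0, M13 - M31 = 0, M32 - M23 = \frac{48}{25}, giving b12 = 0, b13 = 0, b23 = -\frac{4}{5}, i.e. R = \frac{3}{5} - \frac{4}{5} e_{23}.
Its e_{23} coefficient is negative, so report the other preimage -R.
Answer: -\frac{3}{5} + \frac{4}{5} e_{23}. Why the constraint matters: R and -R act identically through the sandwich — M has trace \frac{11}{25} either way — so only the sign condition on e_{23} picks one of the two preimages.


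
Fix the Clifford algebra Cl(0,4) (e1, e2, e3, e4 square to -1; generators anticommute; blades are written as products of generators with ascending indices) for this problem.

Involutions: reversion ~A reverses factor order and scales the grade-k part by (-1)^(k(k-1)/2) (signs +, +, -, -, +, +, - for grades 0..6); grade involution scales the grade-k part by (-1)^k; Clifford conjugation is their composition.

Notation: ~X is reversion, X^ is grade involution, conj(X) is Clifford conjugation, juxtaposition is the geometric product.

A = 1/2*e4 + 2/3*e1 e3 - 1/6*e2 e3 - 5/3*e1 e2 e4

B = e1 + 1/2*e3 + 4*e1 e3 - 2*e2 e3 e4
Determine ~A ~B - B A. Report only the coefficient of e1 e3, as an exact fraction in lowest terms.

first term: -8/3 + 1/3*e1 - 1/12*e2 - 2/3*e3 - 1/3*e4 + 2/3*e1 e2 + 10/3*e1 e3 - 1/2*e1 e4 - e2 e3 - 5/3*e2 e4 - 1/4*e3 e4 + 1/6*e1 e2 e3 - 4/3*e1 e2 e4 - 2*e1 e3 e4 - 20/3*e2 e3 e4 - 5/6*e1 e2 e3 e4
second term: -8/3 + 1/3*e1 - 1/12*e2 - 2/3*e3 - 1/3*e4 - 2/3*e1 e2 - 10/3*e1 e3 + 1/2*e1 e4 + e2 e3 + 5/3*e2 e4 + 1/4*e3 e4 - 1/6*e1 e2 e3 + 4/3*e1 e2 e4 + 2*e1 e3 e4 + 20/3*e2 e3 e4 - 5/6*e1 e2 e3 e4
Answer: 20/3


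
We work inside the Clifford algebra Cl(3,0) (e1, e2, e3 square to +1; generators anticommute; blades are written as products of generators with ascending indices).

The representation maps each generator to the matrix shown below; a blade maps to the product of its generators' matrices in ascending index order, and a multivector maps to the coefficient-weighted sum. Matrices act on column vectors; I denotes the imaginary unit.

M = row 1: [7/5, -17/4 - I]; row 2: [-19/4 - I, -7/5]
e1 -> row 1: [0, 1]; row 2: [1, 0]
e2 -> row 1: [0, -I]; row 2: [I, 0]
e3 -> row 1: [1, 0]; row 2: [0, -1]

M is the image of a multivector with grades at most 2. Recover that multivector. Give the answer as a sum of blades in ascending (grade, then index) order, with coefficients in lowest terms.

Method: 1, rho(e1), rho(e2), rho(e3) form a trace-orthogonal basis of the 2x2 complex matrices (tr(X Y) = 2 if X = Y, else 0), so M = m0*1 + m1*rho(e1) + m2*rho(e2) + m3*rho(e3) with m0 = tr(M)/2 = 0, m1 = tr(M rho(e1))/2 = -9/2 - I, m2 = tr(M rho(e2))/2 = I/4, m3 = tr(M rho(e3))/2 = 7/5.
Multiplying table entries, the bivector images are rho(e1 e2) = I*rho(e3), rho(e1 e3) = -I*rho(e2), rho(e2 e3) = I*rho(e1); with real blade coefficients the real parts of m0..m3 are the coefficients of 1, e1, e2, e3 and the imaginary parts give the bivectors (e2 e3: Im m1, e1 e3: -Im m2, e1 e2: Im m3).
Answer: -9/2*e1 + 7/5*e3 - 1/4*e1 e3 - e2 e3


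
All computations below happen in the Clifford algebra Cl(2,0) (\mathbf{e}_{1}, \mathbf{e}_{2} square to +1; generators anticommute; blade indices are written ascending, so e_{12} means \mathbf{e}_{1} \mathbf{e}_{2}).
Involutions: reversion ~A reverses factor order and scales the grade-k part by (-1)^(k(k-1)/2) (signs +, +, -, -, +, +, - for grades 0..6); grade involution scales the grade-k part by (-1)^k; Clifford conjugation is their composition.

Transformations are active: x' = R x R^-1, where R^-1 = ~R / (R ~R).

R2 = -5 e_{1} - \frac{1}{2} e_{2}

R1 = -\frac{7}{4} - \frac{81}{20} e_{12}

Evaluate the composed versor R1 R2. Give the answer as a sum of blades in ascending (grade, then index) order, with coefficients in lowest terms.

Distribute over the terms of R1 (each basis-blade product reordered to ascending indices, repeated generators contracted through their squares):
(-\frac{7}{4}) R2 = \frac{35}{4} e_{1} + \frac{7}{8} e_{2}
(-\frac{81}{20} e_{12}) R2 = \frac{81}{40} e_{1} - \frac{81}{4} e_{2}
Summing the partial products and collecting blades:
Answer: \frac{431}{40} e_{1} - \frac{155}{8} e_{2}


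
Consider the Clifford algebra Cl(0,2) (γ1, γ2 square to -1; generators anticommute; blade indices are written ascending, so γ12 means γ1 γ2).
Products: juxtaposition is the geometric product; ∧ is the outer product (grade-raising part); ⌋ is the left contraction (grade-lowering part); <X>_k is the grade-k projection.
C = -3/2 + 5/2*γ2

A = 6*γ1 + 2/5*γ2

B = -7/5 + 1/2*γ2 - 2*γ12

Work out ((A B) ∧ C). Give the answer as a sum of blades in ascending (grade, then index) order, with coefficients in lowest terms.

step 1: -1/5 - 46/5*γ1 + 286/25*γ2 + 3*γ12
step 2: 3/10 + 69/5*γ1 - 883/50*γ2 - 55/2*γ12
Answer: 3/10 + 69/5*γ1 - 883/50*γ2 - 55/2*γ12


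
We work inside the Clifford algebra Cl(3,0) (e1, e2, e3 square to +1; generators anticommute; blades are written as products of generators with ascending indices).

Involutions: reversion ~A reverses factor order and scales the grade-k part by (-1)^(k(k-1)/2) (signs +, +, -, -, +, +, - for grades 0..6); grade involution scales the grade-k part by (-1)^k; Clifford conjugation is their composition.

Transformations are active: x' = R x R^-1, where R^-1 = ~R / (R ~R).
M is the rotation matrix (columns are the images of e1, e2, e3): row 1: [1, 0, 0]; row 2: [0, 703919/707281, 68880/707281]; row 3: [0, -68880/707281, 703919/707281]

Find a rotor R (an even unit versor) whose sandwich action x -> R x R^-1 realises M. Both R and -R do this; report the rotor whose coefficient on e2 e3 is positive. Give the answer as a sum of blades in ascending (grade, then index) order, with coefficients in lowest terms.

Method: write R = a + b12*e1 e2 + b13*e1 e3 + b23*e2 e3 with a^2 + b12^2 + b13^2 + b23^2 = 1 (so R^-1 = ~R). Expanding the columns R e_j ~R gives tr M = 4a^2 - 1 and, from the antisymmetric part, M21 - M12 = -4a*b12, M13 - M31 = 4a*b13, M32 - M23 = -4a*b23.
Here tr M = 2115119/707281, so a^2 = (1 + tr M)/4 = 705600/707281 and a = ±840/841. Taking a = 840/841: M21 - M12 = 0, M13 - M31 = 0, M32 - M23 = -137760/707281, giving b12 = 0, b13 = 0, b23 = 41/841, i.e. R = 840/841 + 41/841*e2 e3.
Its e2 e3 coefficient is already positive.
Answer: 840/841 + 41/841*e2 e3. Note: both R and -R realise this M (trace 2115119/707281); the covering map identifies them, and the e2 e3-coefficient sign is the tie-breaker.


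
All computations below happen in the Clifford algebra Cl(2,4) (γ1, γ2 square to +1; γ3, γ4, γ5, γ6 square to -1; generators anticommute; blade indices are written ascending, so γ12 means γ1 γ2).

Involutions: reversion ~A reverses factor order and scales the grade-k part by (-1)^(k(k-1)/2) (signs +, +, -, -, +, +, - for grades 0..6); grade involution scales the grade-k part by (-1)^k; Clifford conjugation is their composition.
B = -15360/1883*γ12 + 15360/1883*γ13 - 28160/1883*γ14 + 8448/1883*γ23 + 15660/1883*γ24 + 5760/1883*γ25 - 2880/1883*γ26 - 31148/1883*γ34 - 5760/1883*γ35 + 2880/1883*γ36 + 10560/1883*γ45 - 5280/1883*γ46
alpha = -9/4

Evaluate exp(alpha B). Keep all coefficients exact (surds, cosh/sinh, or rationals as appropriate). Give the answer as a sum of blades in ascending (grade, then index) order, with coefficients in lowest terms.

B^2 term by term: the squares give (-15360/1883)^2*(γ12)^2 + (15360/1883)^2*(γ13)^2 + (-28160/1883)^2*(γ14)^2 + (8448/1883)^2*(γ23)^2 + (15660/1883)^2*(γ24)^2 + (5760/1883)^2*(γ25)^2 + (-2880/1883)^2*(γ26)^2 + (-31148/1883)^2*(γ34)^2 + (-5760/1883)^2*(γ35)^2 + (2880/1883)^2*(γ36)^2 + (10560/1883)^2*(γ45)^2 + (-5280/1883)^2*(γ46)^2 = 235929600/3545689*(-1) + 235929600/3545689*(+1) + 792985600/3545689*(+1) + 71368704/3545689*(+1) + 245235600/3545689*(+1) + 33177600/3545689*(+1) + 8294400/3545689*(+1) + 970197904/3545689*(-1) + 33177600/3545689*(-1) + 8294400/3545689*(-1) + 111513600/3545689*(-1) + 27878400/3545689*(-1) = 0 (each basis 2-blade squares to minus the product of its generators' squares); cross terms between blades sharing an index anticommute and cancel; the commuting (index-disjoint) pairs give grade-4 terms 2*c*c'*(blade product), which cancel blade by blade — γ1234: 956866560/3545689 - 481075200/3545689 - 475791360/3545689 = 0; γ1235: 176947200/3545689 - 176947200/3545689 = 0; γ1236: -88473600/3545689 + 88473600/3545689 = 0; γ1245: -324403200/3545689 + 324403200/3545689 = 0; γ1246: 162201600/3545689 - 162201600/3545689 = 0; γ1345: 324403200/3545689 - 324403200/3545689 = 0; γ1346: -162201600/3545689 + 162201600/3545689 = 0; γ2345: 178421760/3545689 + 180403200/3545689 - 358824960/3545689 = 0; γ2346: -89210880/3545689 - 90201600/3545689 + 179412480/3545689 = 0; γ2356: -33177600/3545689 + 33177600/3545689 = 0; γ2456: 60825600/3545689 - 60825600/3545689 = 0; γ3456: -60825600/3545689 + 60825600/3545689 = 0 — confirming B is simple. So B^2 = 0.
B^2 = 0, so the series truncates immediately: exp(alpha B) = 1 + alpha B (parabolic case).
Answer: 1 + 34560/1883*γ12 - 34560/1883*γ13 + 63360/1883*γ14 - 19008/1883*γ23 - 35235/1883*γ24 - 12960/1883*γ25 + 6480/1883*γ26 + 70083/1883*γ34 + 12960/1883*γ35 - 6480/1883*γ36 - 23760/1883*γ45 + 11880/1883*γ46


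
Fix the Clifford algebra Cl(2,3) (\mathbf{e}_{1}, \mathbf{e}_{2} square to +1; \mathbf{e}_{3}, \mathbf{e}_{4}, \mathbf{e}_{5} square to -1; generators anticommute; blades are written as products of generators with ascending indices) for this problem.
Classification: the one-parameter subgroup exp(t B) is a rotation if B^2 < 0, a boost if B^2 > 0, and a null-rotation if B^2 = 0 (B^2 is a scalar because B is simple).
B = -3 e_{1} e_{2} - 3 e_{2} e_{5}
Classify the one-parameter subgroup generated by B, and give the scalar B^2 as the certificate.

B^2 term by term: the squares give (-3)^2*(e_{1} e_{2})^2 + (-3)^2*(e_{2} e_{5})^2 = 9*(-1) + 9*(+1) = 0 (each basis 2-blade squares to minus the product of its generators' squares); cross terms between blades sharing an index anticommute and cancel. So B^2 = 0.
Answer: null-rotation, certificate B^2 = 0. Note: conjugating B changes its blade decomposition but never the scalar B^2 = 0, whose sign settles the classification.


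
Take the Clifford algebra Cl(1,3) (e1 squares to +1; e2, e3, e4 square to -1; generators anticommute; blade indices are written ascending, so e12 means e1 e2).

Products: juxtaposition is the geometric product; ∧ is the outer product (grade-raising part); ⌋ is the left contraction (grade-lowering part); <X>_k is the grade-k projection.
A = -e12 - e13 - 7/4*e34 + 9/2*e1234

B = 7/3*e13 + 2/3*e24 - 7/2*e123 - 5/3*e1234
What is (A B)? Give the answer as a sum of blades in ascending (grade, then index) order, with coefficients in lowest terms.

step 1: 31/6 - 7/2*e2 + 7/2*e3 - 63/4*e4 - 35/12*e12 + 3*e13 - 41/12*e14 + 7/2*e23 - 73/6*e24 + 5/3*e34 + 49/8*e124 + 2/3*e1234
Answer: 31/6 - 7/2*e2 + 7/2*e3 - 63/4*e4 - 35/12*e12 + 3*e13 - 41/12*e14 + 7/2*e23 - 73/6*e24 + 5/3*e34 + 49/8*e124 + 2/3*e1234


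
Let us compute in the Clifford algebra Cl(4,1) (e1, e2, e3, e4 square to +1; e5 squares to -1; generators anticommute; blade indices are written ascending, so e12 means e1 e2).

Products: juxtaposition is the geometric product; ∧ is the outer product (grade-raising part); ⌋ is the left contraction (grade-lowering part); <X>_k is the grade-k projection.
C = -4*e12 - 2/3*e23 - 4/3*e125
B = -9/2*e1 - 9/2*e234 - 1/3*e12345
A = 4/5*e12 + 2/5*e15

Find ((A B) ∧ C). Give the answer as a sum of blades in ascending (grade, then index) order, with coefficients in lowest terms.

step 1: 18/5*e2 + 9/5*e5 - 18/5*e134 + 2/15*e234 + 4/15*e345 + 9/5*e12345
step 2: -36/5*e125 - 6/5*e235 - 16/15*e12345
Answer: -36/5*e125 - 6/5*e235 - 16/15*e12345


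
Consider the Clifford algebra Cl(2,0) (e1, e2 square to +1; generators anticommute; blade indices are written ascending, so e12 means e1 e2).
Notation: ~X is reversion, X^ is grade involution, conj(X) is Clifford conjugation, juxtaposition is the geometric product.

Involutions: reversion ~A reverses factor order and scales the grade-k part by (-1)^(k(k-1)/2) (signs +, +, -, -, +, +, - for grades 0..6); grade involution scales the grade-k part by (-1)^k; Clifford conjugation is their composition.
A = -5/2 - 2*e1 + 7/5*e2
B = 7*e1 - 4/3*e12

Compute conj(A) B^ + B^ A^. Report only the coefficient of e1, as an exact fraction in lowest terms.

first term: -14 + 469/30*e1 - 8/3*e2 - 97/15*e12
second term: -14 + 581/30*e1 + 8/3*e2 + 197/15*e12
Answer: 35


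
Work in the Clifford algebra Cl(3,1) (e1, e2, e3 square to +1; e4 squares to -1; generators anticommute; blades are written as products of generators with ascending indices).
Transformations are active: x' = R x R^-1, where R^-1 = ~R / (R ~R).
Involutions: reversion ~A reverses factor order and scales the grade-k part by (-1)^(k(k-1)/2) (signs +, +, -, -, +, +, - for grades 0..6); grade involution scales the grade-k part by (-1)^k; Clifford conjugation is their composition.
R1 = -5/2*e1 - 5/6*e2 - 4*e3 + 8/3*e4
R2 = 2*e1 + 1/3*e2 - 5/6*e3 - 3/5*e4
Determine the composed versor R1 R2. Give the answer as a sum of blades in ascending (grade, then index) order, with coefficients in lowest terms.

Distribute over the terms of R1 (each basis-blade product reordered to ascending indices, repeated generators contracted through their squares):
(-5/2*e1) R2 = -5 - 5/6*e1 e2 + 25/12*e1 e3 + 3/2*e1 e4
(-5/6*e2) R2 = -5/18 + 5/3*e1 e2 + 25/36*e2 e3 + 1/2*e2 e4
(-4*e3) R2 = 10/3 + 8*e1 e3 + 4/3*e2 e3 + 12/5*e3 e4
(8/3*e4) R2 = 8/5 - 16/3*e1 e4 - 8/9*e2 e4 + 20/9*e3 e4
Summing the partial products and collecting blades:
Answer: -31/90 + 5/6*e1 e2 + 121/12*e1 e3 - 23/6*e1 e4 + 73/36*e2 e3 - 7/18*e2 e4 + 208/45*e3 e4


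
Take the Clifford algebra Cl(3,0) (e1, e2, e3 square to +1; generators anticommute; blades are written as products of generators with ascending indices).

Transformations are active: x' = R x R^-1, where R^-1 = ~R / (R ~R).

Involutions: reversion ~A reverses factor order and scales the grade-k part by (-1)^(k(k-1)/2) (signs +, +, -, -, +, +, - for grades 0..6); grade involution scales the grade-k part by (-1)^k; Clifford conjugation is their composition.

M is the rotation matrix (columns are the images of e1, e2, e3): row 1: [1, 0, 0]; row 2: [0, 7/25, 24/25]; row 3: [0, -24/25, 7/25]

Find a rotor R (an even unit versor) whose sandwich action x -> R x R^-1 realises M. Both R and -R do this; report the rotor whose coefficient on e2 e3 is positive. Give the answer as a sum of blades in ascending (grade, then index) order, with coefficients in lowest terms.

Method: write R = a + b12*e1 e2 + b13*e1 e3 + b23*e2 e3 with a^2 + b12^2 + b13^2 + b23^2 = 1 (so R^-1 = ~R). Expanding the columns R e_j ~R gives tr M = 4a^2 - 1 and, from the antisymmetric part, M21 - M12 = -4a*b12, M13 - M31 = 4a*b13, M32 - M23 = -4a*b23.
Here tr M = 39/25, so a^2 = (1 + tr M)/4 = 16/25 and a = ±4/5. Taking a = 4/5: M21 - M12 = 0, M13 - M31 = 0, M32 - M23 = -48/25, giving b12 = 0, b13 = 0, b23 = 3/5, i.e. R = 4/5 + 3/5*e2 e3.
Its e2 e3 coefficient is already positive.
Answer: 4/5 + 3/5*e2 e3. Key observation: the double cover Spin(3) -> SO(3) sends R and -R to the same matrix (trace 39/25 here), so the stated sign of the e2 e3 coefficient is what selects one sheet.


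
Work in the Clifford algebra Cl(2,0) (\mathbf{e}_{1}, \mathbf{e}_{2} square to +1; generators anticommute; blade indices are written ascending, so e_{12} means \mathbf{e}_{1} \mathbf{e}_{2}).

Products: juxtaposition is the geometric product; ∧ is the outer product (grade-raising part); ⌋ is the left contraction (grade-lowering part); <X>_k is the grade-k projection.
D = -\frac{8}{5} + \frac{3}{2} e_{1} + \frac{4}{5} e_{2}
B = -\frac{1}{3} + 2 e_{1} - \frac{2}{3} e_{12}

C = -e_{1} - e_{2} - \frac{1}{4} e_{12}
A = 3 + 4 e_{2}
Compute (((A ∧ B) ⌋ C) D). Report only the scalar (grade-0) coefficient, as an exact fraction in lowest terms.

step 1: -1 + 6 e_{1} - \frac{4}{3} e_{2} - 10 e_{12}
step 2: -\frac{43}{6} + \frac{2}{3} e_{1} - \frac{1}{2} e_{2} + \frac{1}{4} e_{12}
step 3: \frac{181}{15} - \frac{697}{60} e_{1} - \frac{637}{120} e_{2} + \frac{53}{60} e_{12}
Answer: \frac{181}{15}


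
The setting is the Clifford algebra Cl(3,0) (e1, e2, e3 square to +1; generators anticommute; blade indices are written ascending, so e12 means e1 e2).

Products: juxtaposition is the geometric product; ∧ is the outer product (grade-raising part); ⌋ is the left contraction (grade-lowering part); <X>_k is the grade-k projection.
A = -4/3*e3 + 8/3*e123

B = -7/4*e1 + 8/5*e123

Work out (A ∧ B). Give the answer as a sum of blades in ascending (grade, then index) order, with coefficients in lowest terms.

step 1: -7/3*e13
Answer: -7/3*e13


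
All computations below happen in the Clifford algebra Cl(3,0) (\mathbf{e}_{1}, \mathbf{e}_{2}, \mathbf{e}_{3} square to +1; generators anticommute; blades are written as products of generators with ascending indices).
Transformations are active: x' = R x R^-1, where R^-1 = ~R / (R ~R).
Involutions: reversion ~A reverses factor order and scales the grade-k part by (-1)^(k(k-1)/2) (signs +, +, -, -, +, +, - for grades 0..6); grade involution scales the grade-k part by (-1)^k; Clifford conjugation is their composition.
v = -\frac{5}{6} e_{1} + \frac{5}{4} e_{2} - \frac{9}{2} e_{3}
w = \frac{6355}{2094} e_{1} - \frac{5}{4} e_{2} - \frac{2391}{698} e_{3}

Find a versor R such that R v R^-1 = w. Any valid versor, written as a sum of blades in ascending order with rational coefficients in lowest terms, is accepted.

Here q(v) = q(w) = \frac{3241}{144}; the classical choice R = v + w = \frac{2305}{1047} e_{1} - \frac{2766}{349} e_{3} then realises v -> w under the sandwich.
Answer: \frac{2305}{1047} e_{1} - \frac{2766}{349} e_{3}


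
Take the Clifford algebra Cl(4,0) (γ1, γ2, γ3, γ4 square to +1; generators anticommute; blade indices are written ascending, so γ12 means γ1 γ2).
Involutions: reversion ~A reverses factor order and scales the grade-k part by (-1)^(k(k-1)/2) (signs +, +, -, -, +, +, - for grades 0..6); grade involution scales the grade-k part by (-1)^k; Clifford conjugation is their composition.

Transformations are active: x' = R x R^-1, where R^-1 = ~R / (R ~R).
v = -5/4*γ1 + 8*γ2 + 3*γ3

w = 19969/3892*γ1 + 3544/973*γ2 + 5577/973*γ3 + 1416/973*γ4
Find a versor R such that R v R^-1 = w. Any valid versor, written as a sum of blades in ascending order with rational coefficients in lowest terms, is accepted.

Sketch: the shared square 1193/16 makes R = v + w = 3776/973*γ1 + 11328/973*γ2 + 8496/973*γ3 + 1416/973*γ4 the natural versor; its sandwich fixes that direction, negates (v - w)/2, and sends v to w.
Answer: 3776/973*γ1 + 11328/973*γ2 + 8496/973*γ3 + 1416/973*γ4


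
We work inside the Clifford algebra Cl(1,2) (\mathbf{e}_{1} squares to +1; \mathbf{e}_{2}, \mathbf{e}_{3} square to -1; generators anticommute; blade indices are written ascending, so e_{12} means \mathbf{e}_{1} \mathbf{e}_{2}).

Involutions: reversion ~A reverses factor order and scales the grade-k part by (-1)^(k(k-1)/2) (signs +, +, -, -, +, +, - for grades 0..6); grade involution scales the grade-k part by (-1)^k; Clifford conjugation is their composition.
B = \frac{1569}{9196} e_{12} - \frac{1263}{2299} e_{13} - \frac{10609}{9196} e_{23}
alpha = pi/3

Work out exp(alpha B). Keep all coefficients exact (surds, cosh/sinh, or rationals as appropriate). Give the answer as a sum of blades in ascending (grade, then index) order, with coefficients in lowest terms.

B^2 term by term: the squares give (\frac{1569}{9196})^2*(e_{12})^2 + (-\frac{1263}{2299})^2*(e_{13})^2 + (-\frac{10609}{9196})^2*(e_{23})^2 = \frac{2461761}{84566416}*(+1) + \frac{1595169}{5285401}*(+1) + \frac{112550881}{84566416}*(-1) = -1 (each basis 2-blade squares to minus the product of its generators' squares); cross terms between blades sharing an index anticommute and cancel. So B^2 = -1.
B^2 = -1 — the negative square puts this in the circular regime; l = 1, alpha*l = \frac{\pi}{3}, so exp(alpha B) = cos(\frac{\pi}{3}) + (sin(\frac{\pi}{3})/1)*B = \frac{1}{2} + (\frac{\sqrt{3}}{2})*B.
Answer: \frac{1}{2} + \frac{1569 \sqrt{3}}{18392} e_{12} - \frac{1263 \sqrt{3}}{4598} e_{13} - \frac{10609 \sqrt{3}}{18392} e_{23}


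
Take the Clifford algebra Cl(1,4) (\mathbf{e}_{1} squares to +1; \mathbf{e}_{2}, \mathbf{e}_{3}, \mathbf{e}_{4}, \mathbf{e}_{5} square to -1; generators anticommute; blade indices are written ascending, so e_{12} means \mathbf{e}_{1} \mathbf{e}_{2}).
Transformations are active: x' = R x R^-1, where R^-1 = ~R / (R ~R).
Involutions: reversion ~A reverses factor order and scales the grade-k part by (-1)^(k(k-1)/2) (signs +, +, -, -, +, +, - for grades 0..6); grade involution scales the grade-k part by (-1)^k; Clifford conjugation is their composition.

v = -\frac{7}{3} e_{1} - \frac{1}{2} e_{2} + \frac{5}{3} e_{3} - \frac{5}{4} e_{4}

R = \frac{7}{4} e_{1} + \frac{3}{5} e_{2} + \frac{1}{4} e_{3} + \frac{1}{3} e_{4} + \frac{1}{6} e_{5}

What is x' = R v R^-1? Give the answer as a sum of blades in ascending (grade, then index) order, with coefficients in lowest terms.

~R = \frac{7}{4} e_{1} + \frac{3}{5} e_{2} + \frac{1}{4} e_{3} + \frac{1}{3} e_{4} + \frac{1}{6} e_{5}, and R ~R = \frac{2251}{900}, so R^-1 = ~R / (\frac{2251}{900}).
R v = -\frac{227}{60} + \frac{21}{40} e_{12} + \frac{7}{2} e_{13} - \frac{203}{144} e_{14} + \frac{7}{18} e_{15} + \frac{9}{8} e_{23} - \frac{7}{12} e_{24} + \frac{1}{12} e_{25} - \frac{125}{144} e_{34} - \frac{5}{18} e_{35} + \frac{5}{24} e_{45}
Answer: -\frac{39991}{13506} e_{1} - \frac{5921}{4502} e_{2} - \frac{32725}{13506} e_{3} + \frac{2175}{9004} e_{4} - \frac{1135}{2251} e_{5}


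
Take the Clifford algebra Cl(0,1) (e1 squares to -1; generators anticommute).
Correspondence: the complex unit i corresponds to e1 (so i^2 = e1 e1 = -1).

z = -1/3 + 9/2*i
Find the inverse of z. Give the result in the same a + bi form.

In blades: z = -1/3 + 9/2*e1.
With qbar = -1/3 - 9/2*e1 (scalar fixed, mapped units negated), z qbar = 733/36 (the sum of squared coefficients), so z^-1 = qbar / (733/36) = -12/733 - 162/733*e1; translating back:
Answer: -12/733 - 162/733*i


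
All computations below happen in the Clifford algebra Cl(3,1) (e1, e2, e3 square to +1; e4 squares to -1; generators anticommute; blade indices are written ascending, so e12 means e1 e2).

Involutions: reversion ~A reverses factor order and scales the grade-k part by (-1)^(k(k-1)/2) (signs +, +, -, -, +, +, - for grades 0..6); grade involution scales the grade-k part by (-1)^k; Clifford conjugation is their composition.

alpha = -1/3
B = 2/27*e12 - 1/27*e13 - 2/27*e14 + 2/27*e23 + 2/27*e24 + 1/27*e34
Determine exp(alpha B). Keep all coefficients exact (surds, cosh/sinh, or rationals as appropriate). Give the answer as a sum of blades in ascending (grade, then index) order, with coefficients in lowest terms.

B^2 term by term: the squares give (2/27)^2*(e12)^2 + (-1/27)^2*(e13)^2 + (-2/27)^2*(e14)^2 + (2/27)^2*(e23)^2 + (2/27)^2*(e24)^2 + (1/27)^2*(e34)^2 = 4/729*(-1) + 1/729*(-1) + 4/729*(+1) + 4/729*(-1) + 4/729*(+1) + 1/729*(+1) = 0 (each basis 2-blade squares to minus the product of its generators' squares); cross terms between blades sharing an index anticommute and cancel; the commuting (index-disjoint) pairs give grade-4 terms 2*c*c'*(blade product), which cancel blade by blade — e1234: 4/729 + 4/729 - 8/729 = 0 — confirming B is simple. So B^2 = 0.
B^2 = 0, so the series closes: exp(alpha B) = 1 + alpha B (parabolic case).
Answer: 1 - 2/81*e12 + 1/81*e13 + 2/81*e14 - 2/81*e23 - 2/81*e24 - 1/81*e34


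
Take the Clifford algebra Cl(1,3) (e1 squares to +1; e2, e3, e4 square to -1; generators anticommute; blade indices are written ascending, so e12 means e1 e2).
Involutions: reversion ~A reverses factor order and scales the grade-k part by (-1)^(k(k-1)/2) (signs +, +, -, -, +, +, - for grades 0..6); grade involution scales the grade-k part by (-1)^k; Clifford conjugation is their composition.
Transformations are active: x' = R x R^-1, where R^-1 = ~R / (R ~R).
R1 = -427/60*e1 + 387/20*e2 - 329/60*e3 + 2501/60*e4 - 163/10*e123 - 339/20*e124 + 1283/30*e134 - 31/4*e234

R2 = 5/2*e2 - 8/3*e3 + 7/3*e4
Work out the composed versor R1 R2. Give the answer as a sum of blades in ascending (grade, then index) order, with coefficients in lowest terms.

Distribute over the terms of R2 (each basis-blade product reordered to ascending indices, repeated generators contracted through their squares):
R1 (5/2*e2) = -387/8 - 427/24*e12 - 163/4*e13 - 339/8*e14 + 329/24*e23 - 2501/24*e24 + 155/8*e34 + 1283/12*e1234
R1 (-8/3*e3) = -658/45 - 652/15*e12 + 854/45*e13 - 5132/45*e14 - 258/5*e23 + 62/3*e24 + 5002/45*e34 - 226/5*e1234
R1 (7/3*e4) = -17507/180 + 791/20*e12 - 8981/90*e13 - 2989/180*e14 + 217/12*e23 + 903/20*e24 - 2303/180*e34 - 1141/30*e1234
Summing the partial products and collecting blades:
Answer: -19231/120 - 521/24*e12 - 21881/180*e13 - 6921/40*e14 - 2377/120*e23 - 4607/120*e24 + 8477/72*e34 + 1421/60*e1234


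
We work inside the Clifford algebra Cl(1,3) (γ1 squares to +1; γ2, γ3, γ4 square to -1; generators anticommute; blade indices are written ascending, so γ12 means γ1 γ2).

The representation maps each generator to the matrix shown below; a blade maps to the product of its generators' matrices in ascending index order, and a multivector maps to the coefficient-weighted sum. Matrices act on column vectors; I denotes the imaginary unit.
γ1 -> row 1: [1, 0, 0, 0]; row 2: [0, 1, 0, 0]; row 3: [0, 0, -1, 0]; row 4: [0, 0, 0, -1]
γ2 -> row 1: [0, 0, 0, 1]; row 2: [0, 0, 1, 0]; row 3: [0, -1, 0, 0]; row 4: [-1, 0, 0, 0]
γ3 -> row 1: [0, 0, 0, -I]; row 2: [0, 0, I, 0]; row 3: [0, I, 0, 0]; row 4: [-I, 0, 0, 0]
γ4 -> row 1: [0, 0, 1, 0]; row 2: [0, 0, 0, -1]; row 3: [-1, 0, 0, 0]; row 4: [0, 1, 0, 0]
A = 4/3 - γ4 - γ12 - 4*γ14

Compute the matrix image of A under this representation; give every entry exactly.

Bivector images (products of the table entries): rho(γ12) = rho(γ1)rho(γ2) = row 1: [0, 0, 0, 1]; row 2: [0, 0, 1, 0]; row 3: [0, 1, 0, 0]; row 4: [1, 0, 0, 0]; rho(γ14) = rho(γ1)rho(γ4) = row 1: [0, 0, 1, 0]; row 2: [0, 0, 0, -1]; row 3: [1, 0, 0, 0]; row 4: [0, -1, 0, 0].
M = (4/3)*1 + (-1)*rho(γ4) + (-1)*rho(γ12) + (-4)*rho(γ14), summed entrywise (1 is the identity matrix):
Answer: row 1: [4/3, 0, -5, -1]; row 2: [0, 4/3, -1, 5]; row 3: [-3, -1, 4/3, 0]; row 4: [-1, 3, 0, 4/3]


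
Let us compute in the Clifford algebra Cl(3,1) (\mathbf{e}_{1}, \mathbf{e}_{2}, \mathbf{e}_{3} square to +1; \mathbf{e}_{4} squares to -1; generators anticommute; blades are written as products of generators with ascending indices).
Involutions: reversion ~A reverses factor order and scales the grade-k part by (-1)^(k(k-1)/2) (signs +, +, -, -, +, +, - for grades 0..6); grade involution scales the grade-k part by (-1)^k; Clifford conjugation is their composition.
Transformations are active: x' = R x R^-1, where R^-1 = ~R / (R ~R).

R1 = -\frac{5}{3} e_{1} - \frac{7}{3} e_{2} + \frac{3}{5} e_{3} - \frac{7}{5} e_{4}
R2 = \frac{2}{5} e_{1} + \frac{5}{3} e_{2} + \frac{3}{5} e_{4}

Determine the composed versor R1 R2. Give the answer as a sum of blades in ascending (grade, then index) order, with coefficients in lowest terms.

Distribute over the terms of R2 (each basis-blade product reordered to ascending indices, repeated generators contracted through their squares):
R1 (\frac{2}{5} e_{1}) = -\frac{2}{3} + \frac{14}{15} e_{1} e_{2} - \frac{6}{25} e_{1} e_{3} + \frac{14}{25} e_{1} e_{4}
R1 (\frac{5}{3} e_{2}) = -\frac{35}{9} - \frac{25}{9} e_{1} e_{2} - e_{2} e_{3} + \frac{7}{3} e_{2} e_{4}
R1 (\frac{3}{5} e_{4}) = \frac{21}{25} - e_{1} e_{4} - \frac{7}{5} e_{2} e_{4} + \frac{9}{25} e_{3} e_{4}
Summing the partial products and collecting blades:
Answer: -\frac{836}{225} - \frac{83}{45} e_{1} e_{2} - \frac{6}{25} e_{1} e_{3} - \frac{11}{25} e_{1} e_{4} - e_{2} e_{3} + \frac{14}{15} e_{2} e_{4} + \frac{9}{25} e_{3} e_{4}


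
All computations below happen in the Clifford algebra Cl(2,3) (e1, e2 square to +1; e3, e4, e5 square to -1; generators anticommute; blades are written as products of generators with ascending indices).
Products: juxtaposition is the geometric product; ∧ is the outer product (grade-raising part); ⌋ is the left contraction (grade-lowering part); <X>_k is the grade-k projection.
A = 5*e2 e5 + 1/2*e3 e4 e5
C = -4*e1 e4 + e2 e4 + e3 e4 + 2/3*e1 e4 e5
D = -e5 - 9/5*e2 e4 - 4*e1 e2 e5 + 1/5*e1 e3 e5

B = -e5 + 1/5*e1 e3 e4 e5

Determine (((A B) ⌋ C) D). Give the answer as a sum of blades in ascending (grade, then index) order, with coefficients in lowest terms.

step 1: -1/10*e1 + 5*e2 + 1/2*e3 e4 - e1 e2 e3 e4
step 2: -1/2 + 27/5*e4 - 1/15*e4 e5
step 3: -243/25*e2 - 1/15*e4 + 1/2*e5 + 9/10*e2 e4 + 3/25*e2 e5 - 27/5*e4 e5 - 4/15*e1 e2 e4 + 2*e1 e2 e5 + 1/75*e1 e3 e4 - 1/10*e1 e3 e5 - 108/5*e1 e2 e4 e5 + 27/25*e1 e3 e4 e5
Answer: -243/25*e2 - 1/15*e4 + 1/2*e5 + 9/10*e2 e4 + 3/25*e2 e5 - 27/5*e4 e5 - 4/15*e1 e2 e4 + 2*e1 e2 e5 + 1/75*e1 e3 e4 - 1/10*e1 e3 e5 - 108/5*e1 e2 e4 e5 + 27/25*e1 e3 e4 e5


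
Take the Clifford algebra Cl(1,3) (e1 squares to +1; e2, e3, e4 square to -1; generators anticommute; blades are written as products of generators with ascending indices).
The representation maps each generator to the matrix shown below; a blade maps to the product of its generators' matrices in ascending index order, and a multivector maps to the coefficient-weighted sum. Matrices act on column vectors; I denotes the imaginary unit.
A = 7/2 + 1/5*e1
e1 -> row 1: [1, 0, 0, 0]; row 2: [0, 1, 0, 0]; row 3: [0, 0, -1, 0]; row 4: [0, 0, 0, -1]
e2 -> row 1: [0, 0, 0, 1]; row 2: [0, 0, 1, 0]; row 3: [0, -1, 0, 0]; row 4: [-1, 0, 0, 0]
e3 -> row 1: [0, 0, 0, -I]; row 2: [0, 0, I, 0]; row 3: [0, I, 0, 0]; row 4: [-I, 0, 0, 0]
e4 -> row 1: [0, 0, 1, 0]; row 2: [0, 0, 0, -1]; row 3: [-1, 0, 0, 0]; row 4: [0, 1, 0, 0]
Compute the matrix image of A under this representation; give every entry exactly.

M = (7/2)*1 + (1/5)*rho(e1), summed entrywise (1 is the identity matrix):
Answer: row 1: [37/10, 0, 0, 0]; row 2: [0, 37/10, 0, 0]; row 3: [0, 0, 33/10, 0]; row 4: [0, 0, 0, 33/10]


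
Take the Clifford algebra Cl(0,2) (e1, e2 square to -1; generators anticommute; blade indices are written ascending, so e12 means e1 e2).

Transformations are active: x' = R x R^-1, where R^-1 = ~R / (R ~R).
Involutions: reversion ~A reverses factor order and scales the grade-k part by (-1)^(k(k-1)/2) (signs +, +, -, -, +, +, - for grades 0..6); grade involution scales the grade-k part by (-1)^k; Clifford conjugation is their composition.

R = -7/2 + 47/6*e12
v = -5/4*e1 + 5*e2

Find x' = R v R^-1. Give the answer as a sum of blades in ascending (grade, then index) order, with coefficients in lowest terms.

~R = -7/2 - 47/6*e12, and R ~R = 1325/18, so R^-1 = ~R / (1325/18).
R v = -835/24*e1 - 655/24*e2
Answer: 1208/265*e1 - 2549/1060*e2
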